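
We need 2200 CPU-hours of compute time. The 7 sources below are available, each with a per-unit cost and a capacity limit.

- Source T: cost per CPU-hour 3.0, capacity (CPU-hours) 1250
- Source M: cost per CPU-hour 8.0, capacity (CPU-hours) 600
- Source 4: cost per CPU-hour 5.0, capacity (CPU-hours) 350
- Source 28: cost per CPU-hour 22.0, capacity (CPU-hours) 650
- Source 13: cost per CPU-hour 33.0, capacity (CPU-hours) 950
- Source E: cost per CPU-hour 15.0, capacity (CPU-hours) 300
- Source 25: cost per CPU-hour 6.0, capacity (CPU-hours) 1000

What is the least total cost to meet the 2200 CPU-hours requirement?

9100

Fill from the cheapest source first.
Source T (3.0): use full 1250 → 950 CPU-hours to go.
Source 4 (5.0): use full 350 → 600 CPU-hours to go.
Source 25 at 6.0: take 600 of its 1000 → requirement met.
Source M, Source E, Source 28, Source 13: unused.
Cost = 1250×3.0 + 350×5.0 + 600×6.0 = 9100.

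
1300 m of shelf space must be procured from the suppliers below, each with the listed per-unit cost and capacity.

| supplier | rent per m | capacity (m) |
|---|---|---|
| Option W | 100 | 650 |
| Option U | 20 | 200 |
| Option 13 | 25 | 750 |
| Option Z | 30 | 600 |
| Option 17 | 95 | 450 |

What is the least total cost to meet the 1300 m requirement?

Fill from the cheapest supplier first.
Option U (20): use full 200 — 1100 m to go.
Option 13 at 25: take all 750 m — 350 still needed.
Option Z at 30: take 350 of its 600 — requirement met.
Option 17, Option W: unused.
Cost = 200×20 + 750×25 + 350×30 = 33250.

33250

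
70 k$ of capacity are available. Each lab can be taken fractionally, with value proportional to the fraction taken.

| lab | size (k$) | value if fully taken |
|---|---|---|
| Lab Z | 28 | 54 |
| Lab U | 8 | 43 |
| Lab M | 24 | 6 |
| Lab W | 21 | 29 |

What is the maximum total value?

Best value per unit of size first: Lab U 43/8≈5.38, Lab Z 54/28≈1.93, Lab W 29/21≈1.38, Lab M 6/24≈0.25.
Lab U: take in full, 8 k$ for value 43 ; 62 left.
All 28 k$ of Lab Z fit (value 54) ; 34 remain.
Take all of Lab W (21 k$, value 29) ; 13 k$ left.
13 k$ left: a 13/24 share of Lab M gives 6×13/24 = 3.25.
Total value = 129.25.

129.25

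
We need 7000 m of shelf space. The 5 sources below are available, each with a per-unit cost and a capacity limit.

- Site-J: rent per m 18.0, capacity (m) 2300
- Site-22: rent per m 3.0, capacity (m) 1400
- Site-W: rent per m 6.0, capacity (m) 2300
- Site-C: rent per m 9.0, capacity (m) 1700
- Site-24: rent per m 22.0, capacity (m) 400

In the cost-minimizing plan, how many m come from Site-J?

1600

Fill from the cheapest source first.
Site-22 at 3.0: take all 1400 m → 5600 still needed.
Site-W (6.0): use full 2300 → 3300 m to go.
Site-C (9.0): use full 1700 → 1600 m to go.
Site-J (18.0): take the remaining 1600 → done.
Site-24: unused.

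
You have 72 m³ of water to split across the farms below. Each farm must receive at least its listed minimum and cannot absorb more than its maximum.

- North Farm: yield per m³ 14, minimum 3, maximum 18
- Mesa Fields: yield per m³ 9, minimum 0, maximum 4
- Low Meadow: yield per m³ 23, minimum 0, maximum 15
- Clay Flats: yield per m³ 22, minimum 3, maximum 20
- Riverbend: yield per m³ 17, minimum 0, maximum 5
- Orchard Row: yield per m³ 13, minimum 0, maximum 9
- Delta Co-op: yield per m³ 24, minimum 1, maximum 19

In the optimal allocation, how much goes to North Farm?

Meeting every minimum uses 3+0+0+3+0+0+1 = 7 m³, leaving 65.
Highest yield per m³ first: Delta Co-op 24 > Low Meadow 23 > Clay Flats 22 > Riverbend 17 > North Farm 14 > Orchard Row 13 > Mesa Fields 9.
Give Delta Co-op 18 more to hit its cap of 19 — 47 left.
Give Low Meadow 15 more to hit its cap of 15 — 32 left.
Clay Flats: +17 to 20 (cap) — 15 left.
Riverbend: +5 to 5 (cap) — 10 left.
Only 10 left; North Farm takes them to reach 13.

13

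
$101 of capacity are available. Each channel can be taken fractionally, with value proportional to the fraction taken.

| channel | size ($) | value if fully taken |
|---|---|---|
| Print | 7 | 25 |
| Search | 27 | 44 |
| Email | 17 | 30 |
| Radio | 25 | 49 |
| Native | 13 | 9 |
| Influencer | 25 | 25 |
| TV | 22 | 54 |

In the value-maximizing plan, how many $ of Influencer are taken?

3

Best value per unit of size first: Print 25/7≈3.57, TV 54/22≈2.45, Radio 49/25≈1.96, Email 30/17≈1.76, Search 44/27≈1.63, Influencer 25/25≈1, Native 9/13≈0.692.
Take all of Print (7 $, value 25) → 94 $ left.
TV: take in full, 22 $ for value 54 → 72 left.
Radio: take in full, 25 $ for value 49 → 47 left.
Take all of Email (17 $, value 30) → 30 $ left.
Search: take in full, 27 $ for value 44 → 3 left.
3 $ left: a 3/25 share of Influencer gives 25×3/25 = 3.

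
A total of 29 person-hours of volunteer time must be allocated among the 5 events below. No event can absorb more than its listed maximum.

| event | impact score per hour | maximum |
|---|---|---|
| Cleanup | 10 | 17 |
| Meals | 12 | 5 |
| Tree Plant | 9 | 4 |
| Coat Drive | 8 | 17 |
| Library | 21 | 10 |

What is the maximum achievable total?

410

Rank by impact score per hour: Library 21 > Meals 12 > Cleanup 10 > Tree Plant 9 > Coat Drive 8.
Library takes 10 to reach its cap of 10 → 19 left.
Meals takes 5 to reach its cap of 5 → 14 left.
Cleanup: +14 (room for 17) → 14. Pool exhausted.
Total = 10×14 + 12×5 + 21×10 = 410.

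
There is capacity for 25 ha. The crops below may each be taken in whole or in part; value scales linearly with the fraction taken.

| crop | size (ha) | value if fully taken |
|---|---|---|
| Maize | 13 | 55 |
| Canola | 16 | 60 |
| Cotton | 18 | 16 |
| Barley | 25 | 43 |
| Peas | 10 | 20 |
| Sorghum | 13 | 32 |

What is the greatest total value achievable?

100

Sort by value density: Maize 55/13≈4.23, Canola 60/16≈3.75, Sorghum 32/13≈2.46, Peas 20/10≈2, Barley 43/25≈1.72, Cotton 16/18≈0.889.
All 13 ha of Maize fit (value 55) → 12 remain.
12 ha left: a 12/16 share of Canola gives 60×12/16 = 45.
Total value = 100.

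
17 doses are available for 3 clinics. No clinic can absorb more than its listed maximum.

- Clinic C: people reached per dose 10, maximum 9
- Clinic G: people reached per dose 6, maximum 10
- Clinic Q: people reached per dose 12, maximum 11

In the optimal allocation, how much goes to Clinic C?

6

Rank by people reached per dose: Clinic Q 12 > Clinic C 10 > Clinic G 6.
Give Clinic Q 11 to hit its cap of 11 — 6 left.
Only 6 left; Clinic C takes them to reach 6.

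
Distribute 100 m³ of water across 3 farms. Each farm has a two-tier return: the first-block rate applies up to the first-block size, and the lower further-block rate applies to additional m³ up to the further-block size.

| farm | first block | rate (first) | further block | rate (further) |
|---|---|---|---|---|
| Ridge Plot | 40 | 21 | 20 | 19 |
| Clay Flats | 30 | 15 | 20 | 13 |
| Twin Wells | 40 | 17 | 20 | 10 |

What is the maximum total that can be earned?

1900

Order all 6 blocks by rate: Ridge Plot/first 21 > Ridge Plot/second 19 > Twin Wells/first 17 > Clay Flats/first 15 > Clay Flats/second 13 > Twin Wells/second 10.
Ridge Plot/first (21): +40 → 60 left.
Ridge Plot/second (19): +20 → 40 left.
Twin Wells first at 17: fill all 40 → 0 left.
Total = 21×40 + 19×20 + 17×40 = 1900.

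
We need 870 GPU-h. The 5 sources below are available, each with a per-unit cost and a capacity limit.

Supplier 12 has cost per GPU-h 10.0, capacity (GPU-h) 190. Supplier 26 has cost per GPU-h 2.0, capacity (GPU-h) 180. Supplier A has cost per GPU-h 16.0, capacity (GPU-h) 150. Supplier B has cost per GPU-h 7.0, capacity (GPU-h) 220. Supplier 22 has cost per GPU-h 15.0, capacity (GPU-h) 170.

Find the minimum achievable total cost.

8110

Fill from the cheapest source first.
Supplier 26 (2.0): use full 180 → 690 GPU-h to go.
Supplier B (7.0): use full 220 → 470 GPU-h to go.
Supplier 12 at 10.0: take all 190 GPU-h → 280 still needed.
Take 170 from Supplier 22 at 15.0 → need 110 more.
Take 110 from Supplier A at 16.0 to finish.
Cost = 180×2.0 + 220×7.0 + 190×10.0 + 170×15.0 + 110×16.0 = 8110.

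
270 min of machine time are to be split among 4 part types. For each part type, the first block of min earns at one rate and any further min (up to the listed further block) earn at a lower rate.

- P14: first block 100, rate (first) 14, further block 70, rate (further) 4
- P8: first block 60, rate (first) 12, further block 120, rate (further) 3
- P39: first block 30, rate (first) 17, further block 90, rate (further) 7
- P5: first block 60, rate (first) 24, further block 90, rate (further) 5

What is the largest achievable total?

Rank every tier by rate: P5/T1 24 > P39/T1 17 > P14/T1 14 > P8/T1 12 > P39/T2 7 > P5/T2 5 > P14/T2 4 > P8/T2 3.
P5/T1 (24): +60 ; 210 left.
P39/T1 (17): +30 ; 180 left.
P14/T1 (14): +100 ; 80 left.
Fill P8 T1 block (60 at 12) ; 20 left.
P39 T2 at 7: only 20 left, fill 20.
Total = 24×60 + 17×30 + 14×100 + 12×60 + 7×20 = 4210.

4210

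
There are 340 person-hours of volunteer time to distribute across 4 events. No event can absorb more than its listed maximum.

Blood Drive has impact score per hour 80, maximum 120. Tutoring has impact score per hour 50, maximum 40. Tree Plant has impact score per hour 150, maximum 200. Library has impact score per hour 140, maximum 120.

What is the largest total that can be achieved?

48400

Rank by impact score per hour: Tree Plant 150 > Library 140 > Blood Drive 80 > Tutoring 50.
Tree Plant: +200 to 200 (cap) — 140 left.
Library: +120 to 120 (cap) — 20 left.
Only 20 left; Blood Drive takes them to reach 20.
Total = 80×20 + 150×200 + 140×120 = 48400.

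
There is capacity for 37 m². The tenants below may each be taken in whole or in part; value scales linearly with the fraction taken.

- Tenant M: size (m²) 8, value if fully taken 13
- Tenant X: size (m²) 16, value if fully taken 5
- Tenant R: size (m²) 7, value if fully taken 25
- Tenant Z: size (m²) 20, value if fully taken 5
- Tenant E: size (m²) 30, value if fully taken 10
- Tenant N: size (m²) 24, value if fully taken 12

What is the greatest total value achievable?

Rank by value-to-size ratio: Tenant R 25/7≈3.57, Tenant M 13/8≈1.62, Tenant N 12/24≈0.5, Tenant E 10/30≈0.333, Tenant X 5/16≈0.312, Tenant Z 5/20≈0.25.
All 7 m² of Tenant R fit (value 25) → 30 remain.
All 8 m² of Tenant M fit (value 13) → 22 remain.
Fill the last 22 m² with part of Tenant N: 22/24 of it earns 11.
Total value = 49.

49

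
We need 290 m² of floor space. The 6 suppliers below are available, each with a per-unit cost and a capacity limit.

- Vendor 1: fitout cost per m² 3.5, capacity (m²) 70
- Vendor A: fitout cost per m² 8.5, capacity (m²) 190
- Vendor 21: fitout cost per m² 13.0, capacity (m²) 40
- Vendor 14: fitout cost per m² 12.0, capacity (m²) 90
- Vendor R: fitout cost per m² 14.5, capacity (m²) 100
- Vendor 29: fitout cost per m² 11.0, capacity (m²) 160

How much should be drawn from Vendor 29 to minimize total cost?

Fill from the cheapest supplier first.
Take 70 from Vendor 1 at 3.5 ; need 220 more.
Vendor A at 8.5: take all 190 m² ; 30 still needed.
Vendor 29 at 11.0: take 30 of its 160 ; requirement met.
Vendor 14, Vendor 21, Vendor R: unused.

30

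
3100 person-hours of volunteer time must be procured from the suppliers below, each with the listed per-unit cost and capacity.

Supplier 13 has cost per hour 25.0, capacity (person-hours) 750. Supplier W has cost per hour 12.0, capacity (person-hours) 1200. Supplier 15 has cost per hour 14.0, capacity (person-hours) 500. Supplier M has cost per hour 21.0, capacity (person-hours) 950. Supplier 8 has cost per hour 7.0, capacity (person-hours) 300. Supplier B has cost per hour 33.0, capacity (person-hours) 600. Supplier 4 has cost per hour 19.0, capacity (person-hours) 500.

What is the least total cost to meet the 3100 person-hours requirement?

45600

Use suppliers in increasing cost order.
Supplier 8 (7.0): use full 300 ; 2800 person-hours to go.
Supplier W at 12.0: take all 1200 person-hours ; 1600 still needed.
Take 500 from Supplier 15 at 14.0 ; need 1100 more.
Supplier 4 (19.0): use full 500 ; 600 person-hours to go.
Supplier M at 21.0: take 600 of its 950 ; requirement met.
Supplier 13, Supplier B: unused.
Cost = 300×7.0 + 1200×12.0 + 500×14.0 + 500×19.0 + 600×21.0 = 45600.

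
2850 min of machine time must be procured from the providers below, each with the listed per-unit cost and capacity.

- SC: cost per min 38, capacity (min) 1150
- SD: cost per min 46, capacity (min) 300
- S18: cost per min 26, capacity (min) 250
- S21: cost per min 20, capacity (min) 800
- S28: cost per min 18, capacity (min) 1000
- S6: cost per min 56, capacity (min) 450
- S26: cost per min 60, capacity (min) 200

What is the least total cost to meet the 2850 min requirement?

Cheapest first:
Take 1000 from S28 at 18 — need 1850 more.
S21 at 20: take all 800 min — 1050 still needed.
Take 250 from S18 at 26 — need 800 more.
SC at 38: take 800 of its 1150 — requirement met.
SD, S6, S26: unused.
Cost = 1000×18 + 800×20 + 250×26 + 800×38 = 70900.

70900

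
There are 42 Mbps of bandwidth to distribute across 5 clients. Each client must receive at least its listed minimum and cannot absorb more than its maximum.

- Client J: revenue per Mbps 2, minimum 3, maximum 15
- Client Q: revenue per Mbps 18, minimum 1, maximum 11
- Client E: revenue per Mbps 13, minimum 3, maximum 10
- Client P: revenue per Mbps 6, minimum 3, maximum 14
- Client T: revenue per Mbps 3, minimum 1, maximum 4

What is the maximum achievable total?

Meeting every minimum uses 3+1+3+3+1 = 11 Mbps, leaving 31.
Rank by revenue per Mbps: Client Q 18 > Client E 13 > Client P 6 > Client T 3 > Client J 2.
Client Q takes 10 more to reach its cap of 11 → 21 left.
Give Client E 7 more to hit its cap of 10 → 14 left.
Give Client P 11 more to hit its cap of 14 → 3 left.
Client T takes 3 more to reach its cap of 4 → 0 left.
Total = 2×3 + 18×11 + 13×10 + 6×14 + 3×4 = 430.

430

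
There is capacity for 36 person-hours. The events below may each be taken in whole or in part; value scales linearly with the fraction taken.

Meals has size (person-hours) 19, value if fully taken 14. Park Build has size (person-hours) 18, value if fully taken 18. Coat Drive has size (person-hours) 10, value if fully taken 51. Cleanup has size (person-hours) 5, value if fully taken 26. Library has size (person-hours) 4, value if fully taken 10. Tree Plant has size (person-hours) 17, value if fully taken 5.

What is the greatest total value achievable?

Best value per unit of size first: Cleanup 26/5≈5.2, Coat Drive 51/10≈5.1, Library 10/4≈2.5, Park Build 18/18≈1, Meals 14/19≈0.737, Tree Plant 5/17≈0.294.
All 5 person-hours of Cleanup fit (value 26) — 31 remain.
Coat Drive: take in full, 10 person-hours for value 51 — 21 left.
Library: take in full, 4 person-hours for value 10 — 17 left.
Fill the last 17 person-hours with part of Park Build: 17/18 of it earns 17.
Total value = 104.

104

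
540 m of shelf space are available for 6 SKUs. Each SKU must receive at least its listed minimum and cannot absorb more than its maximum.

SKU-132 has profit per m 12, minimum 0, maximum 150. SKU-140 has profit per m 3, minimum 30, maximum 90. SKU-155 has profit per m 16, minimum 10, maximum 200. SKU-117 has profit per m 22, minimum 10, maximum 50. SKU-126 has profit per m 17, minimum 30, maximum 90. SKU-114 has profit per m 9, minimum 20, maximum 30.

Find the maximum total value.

7900

Meeting every minimum uses 0+30+10+10+30+20 = 100 m, leaving 440.
Rank by profit per m: SKU-117 22 > SKU-126 17 > SKU-155 16 > SKU-132 12 > SKU-114 9 > SKU-140 3.
SKU-117: +40 to 50 (cap) ; 400 left.
SKU-126 takes 60 more to reach its cap of 90 ; 340 left.
SKU-155 takes 190 more to reach its cap of 200 ; 150 left.
Give SKU-132 150 more to hit its cap of 150 ; 0 left.
Total = 12×150 + 3×30 + 16×200 + 22×50 + 17×90 + 9×20 = 7900.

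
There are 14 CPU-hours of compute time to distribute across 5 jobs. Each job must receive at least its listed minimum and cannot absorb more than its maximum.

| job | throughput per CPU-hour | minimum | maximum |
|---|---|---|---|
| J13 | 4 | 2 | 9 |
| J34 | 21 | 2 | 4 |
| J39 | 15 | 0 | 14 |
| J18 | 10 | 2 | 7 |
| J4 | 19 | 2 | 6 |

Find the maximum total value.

Meeting every minimum uses 2+2+0+2+2 = 8 CPU-hours, leaving 6.
Rank by throughput per CPU-hour: J34 21 > J4 19 > J39 15 > J18 10 > J13 4.
Give J34 2 more to hit its cap of 4 → 4 left.
J4: +4 to 6 (cap) → 0 left.
Total = 4×2 + 21×4 + 10×2 + 19×6 = 226.

226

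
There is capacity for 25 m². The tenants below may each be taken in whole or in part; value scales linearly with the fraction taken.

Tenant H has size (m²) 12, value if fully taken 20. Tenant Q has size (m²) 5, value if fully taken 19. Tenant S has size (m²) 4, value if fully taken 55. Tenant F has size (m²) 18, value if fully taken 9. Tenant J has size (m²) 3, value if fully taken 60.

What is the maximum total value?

Best value per unit of size first: Tenant J 60/3≈20, Tenant S 55/4≈13.8, Tenant Q 19/5≈3.8, Tenant H 20/12≈1.67, Tenant F 9/18≈0.5.
Tenant J: take in full, 3 m² for value 60 → 22 left.
Tenant S: take in full, 4 m² for value 55 → 18 left.
Tenant Q: take in full, 5 m² for value 19 → 13 left.
Tenant H: take in full, 12 m² for value 20 → 1 left.
1 m² left: a 1/18 share of Tenant F gives 9×1/18 = 0.5.
Total value = 154.5.

154.5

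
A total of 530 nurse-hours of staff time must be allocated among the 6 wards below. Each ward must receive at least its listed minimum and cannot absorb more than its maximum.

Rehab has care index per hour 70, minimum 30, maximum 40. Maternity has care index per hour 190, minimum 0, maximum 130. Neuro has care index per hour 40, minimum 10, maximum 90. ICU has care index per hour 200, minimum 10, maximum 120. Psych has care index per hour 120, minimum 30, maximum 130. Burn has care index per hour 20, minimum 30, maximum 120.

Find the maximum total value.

Meeting every minimum uses 30+0+10+10+30+30 = 110 nurse-hours, leaving 420.
Highest care index per hour first: ICU 200 > Maternity 190 > Psych 120 > Rehab 70 > Neuro 40 > Burn 20.
ICU: +110 to 120 (cap) → 310 left.
Maternity: +130 to 130 (cap) → 180 left.
Psych: +100 to 130 (cap) → 80 left.
Rehab takes 10 more to reach its cap of 40 → 70 left.
Neuro: +70 (room for 80) → 80. Pool exhausted.
Total = 70×40 + 190×130 + 40×80 + 200×120 + 120×130 + 20×30 = 70900.

70900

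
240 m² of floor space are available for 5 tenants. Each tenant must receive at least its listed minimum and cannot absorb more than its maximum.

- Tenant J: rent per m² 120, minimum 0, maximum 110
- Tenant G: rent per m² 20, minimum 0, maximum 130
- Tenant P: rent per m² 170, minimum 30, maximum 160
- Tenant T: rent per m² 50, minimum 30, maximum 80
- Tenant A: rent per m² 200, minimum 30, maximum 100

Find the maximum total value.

Meeting every minimum uses 0+0+30+30+30 = 90 m², leaving 150.
Rank by rent per m²: Tenant A 200 > Tenant P 170 > Tenant J 120 > Tenant T 50 > Tenant G 20.
Give Tenant A 70 more to hit its cap of 100 — 80 left.
Tenant P: +80 (room for 130) → 110. Pool exhausted.
Total = 170×110 + 50×30 + 200×100 = 40200.

40200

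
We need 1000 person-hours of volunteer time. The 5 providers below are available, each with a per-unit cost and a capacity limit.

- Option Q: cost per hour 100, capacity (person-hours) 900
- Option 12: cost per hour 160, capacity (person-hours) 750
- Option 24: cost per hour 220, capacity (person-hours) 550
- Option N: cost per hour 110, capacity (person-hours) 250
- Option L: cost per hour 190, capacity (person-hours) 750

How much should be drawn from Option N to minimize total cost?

100

Fill from the cheapest provider first.
Option Q (100): use full 900 — 100 person-hours to go.
Option N (110): take the remaining 100 — done.
Option 12, Option L, Option 24: unused.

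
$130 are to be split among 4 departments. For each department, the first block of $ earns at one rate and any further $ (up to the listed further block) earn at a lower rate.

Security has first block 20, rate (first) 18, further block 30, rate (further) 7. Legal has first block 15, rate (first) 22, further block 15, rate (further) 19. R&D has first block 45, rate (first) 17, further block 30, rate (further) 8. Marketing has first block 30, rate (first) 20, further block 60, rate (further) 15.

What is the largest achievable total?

Rank every tier by rate: Legal/first 22 > Marketing/first 20 > Legal/second 19 > Security/first 18 > R&D/first 17 > Marketing/second 15 > R&D/second 8 > Security/second 7.
Legal first at 22: fill all 15 → 115 left.
Marketing/first (20): +30 → 85 left.
Fill Legal second block (15 at 19) → 70 left.
Fill Security first block (20 at 18) → 50 left.
Fill R&D first block (45 at 17) → 5 left.
5 remain; put them into Marketing second at 15.
Total = 22×15 + 20×30 + 19×15 + 18×20 + 17×45 + 15×5 = 2415.

2415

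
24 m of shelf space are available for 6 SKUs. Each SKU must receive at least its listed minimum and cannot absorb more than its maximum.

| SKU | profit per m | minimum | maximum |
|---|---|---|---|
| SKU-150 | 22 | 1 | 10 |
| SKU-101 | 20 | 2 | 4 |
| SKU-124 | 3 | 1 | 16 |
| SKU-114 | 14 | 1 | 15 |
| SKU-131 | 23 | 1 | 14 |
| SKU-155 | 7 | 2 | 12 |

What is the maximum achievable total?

481

Meeting every minimum uses 1+2+1+1+1+2 = 8 m, leaving 16.
Order the SKUs by profit per m: SKU-131 23 > SKU-150 22 > SKU-101 20 > SKU-114 14 > SKU-155 7 > SKU-124 3.
SKU-131 takes 13 more to reach its cap of 14 → 3 left.
Only 3 left; SKU-150 takes them to reach 4.
Total = 22×4 + 20×2 + 3×1 + 14×1 + 23×14 + 7×2 = 481.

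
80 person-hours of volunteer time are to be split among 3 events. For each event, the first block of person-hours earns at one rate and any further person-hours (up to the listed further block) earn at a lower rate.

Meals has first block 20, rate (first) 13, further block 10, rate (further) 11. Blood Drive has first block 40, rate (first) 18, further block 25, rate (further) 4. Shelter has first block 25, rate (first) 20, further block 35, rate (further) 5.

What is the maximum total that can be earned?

Rank every tier by rate: Shelter/tier1 20 > Blood Drive/tier1 18 > Meals/tier1 13 > Meals/tier2 11 > Shelter/tier2 5 > Blood Drive/tier2 4.
Fill Shelter tier1 block (25 at 20) ; 55 left.
Fill Blood Drive tier1 block (40 at 18) ; 15 left.
Meals/tier1: +15 of 20 at 13; pool empty.
Total = 20×25 + 18×40 + 13×15 = 1415.

1415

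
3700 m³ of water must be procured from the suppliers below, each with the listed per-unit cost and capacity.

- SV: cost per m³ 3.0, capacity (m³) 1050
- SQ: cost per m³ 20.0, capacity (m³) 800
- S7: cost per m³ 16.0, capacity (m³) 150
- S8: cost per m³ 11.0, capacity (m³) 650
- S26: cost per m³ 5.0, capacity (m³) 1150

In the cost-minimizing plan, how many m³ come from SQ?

700

Fill from the cheapest supplier first.
Take 1050 from SV at 3.0 ; need 2650 more.
Take 1150 from S26 at 5.0 ; need 1500 more.
Take 650 from S8 at 11.0 ; need 850 more.
Take 150 from S7 at 16.0 ; need 700 more.
SQ (20.0): take the remaining 700 ; done.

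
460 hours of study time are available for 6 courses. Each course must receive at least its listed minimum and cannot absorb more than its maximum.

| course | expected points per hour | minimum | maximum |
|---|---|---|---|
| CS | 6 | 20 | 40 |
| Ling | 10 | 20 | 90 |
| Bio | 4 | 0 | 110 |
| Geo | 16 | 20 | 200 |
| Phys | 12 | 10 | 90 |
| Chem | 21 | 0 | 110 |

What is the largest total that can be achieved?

7110

Meeting every minimum uses 20+20+0+20+10+0 = 70 hours, leaving 390.
Highest expected points per hour first: Chem 21 > Geo 16 > Phys 12 > Ling 10 > CS 6 > Bio 4.
Give Chem 110 more to hit its cap of 110 — 280 left.
Give Geo 180 more to hit its cap of 200 — 100 left.
Phys: +80 to 90 (cap) — 20 left.
Ling: +20 (room for 70) → 40. Pool exhausted.
Total = 6×20 + 10×40 + 16×200 + 12×90 + 21×110 = 7110.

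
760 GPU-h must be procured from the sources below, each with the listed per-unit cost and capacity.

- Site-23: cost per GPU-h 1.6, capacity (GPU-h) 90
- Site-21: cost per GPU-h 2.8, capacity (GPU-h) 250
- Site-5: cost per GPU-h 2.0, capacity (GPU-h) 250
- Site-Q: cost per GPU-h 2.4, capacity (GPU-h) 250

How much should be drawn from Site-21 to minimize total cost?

Fill from the cheapest source first.
Site-23 (1.6): use full 90 ; 670 GPU-h to go.
Site-5 (2.0): use full 250 ; 420 GPU-h to go.
Site-Q at 2.4: take all 250 GPU-h ; 170 still needed.
Site-21 (2.8): take the remaining 170 ; done.

170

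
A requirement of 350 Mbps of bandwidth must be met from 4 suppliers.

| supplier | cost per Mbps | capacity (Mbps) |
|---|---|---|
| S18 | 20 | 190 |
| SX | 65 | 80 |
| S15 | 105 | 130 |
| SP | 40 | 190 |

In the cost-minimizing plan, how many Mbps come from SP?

Cheapest first:
S18 at 20: take all 190 Mbps → 160 still needed.
Take 160 from SP at 40 to finish.
SX, S15: unused.

160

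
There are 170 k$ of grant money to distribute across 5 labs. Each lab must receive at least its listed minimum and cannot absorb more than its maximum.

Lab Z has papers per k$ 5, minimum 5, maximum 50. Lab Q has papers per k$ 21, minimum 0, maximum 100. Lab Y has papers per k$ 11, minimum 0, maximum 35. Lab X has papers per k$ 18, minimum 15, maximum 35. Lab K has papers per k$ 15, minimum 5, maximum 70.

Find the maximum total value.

Meeting every minimum uses 5+0+0+15+5 = 25 k$, leaving 145.
Order the labs by papers per k$: Lab Q 21 > Lab X 18 > Lab K 15 > Lab Y 11 > Lab Z 5.
Lab Q takes 100 more to reach its cap of 100 → 45 left.
Lab X: +20 to 35 (cap) → 25 left.
Lab K: +25 (room for 65) → 30. Pool exhausted.
Total = 5×5 + 21×100 + 18×35 + 15×30 = 3205.

3205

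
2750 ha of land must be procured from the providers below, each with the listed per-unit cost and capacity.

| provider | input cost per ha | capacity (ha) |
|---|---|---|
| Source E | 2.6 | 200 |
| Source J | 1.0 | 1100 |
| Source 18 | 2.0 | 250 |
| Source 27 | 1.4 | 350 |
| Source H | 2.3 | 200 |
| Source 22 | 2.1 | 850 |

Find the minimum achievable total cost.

Cheapest first:
Take 1100 from Source J at 1.0 — need 1650 more.
Source 27 at 1.4: take all 350 ha — 1300 still needed.
Source 18 at 2.0: take all 250 ha — 1050 still needed.
Take 850 from Source 22 at 2.1 — need 200 more.
Take 200 from Source H at 2.3 — need 0 more.
Source E: unused.
Cost = 1100×1.0 + 350×1.4 + 250×2.0 + 850×2.1 + 200×2.3 = 4335.

4335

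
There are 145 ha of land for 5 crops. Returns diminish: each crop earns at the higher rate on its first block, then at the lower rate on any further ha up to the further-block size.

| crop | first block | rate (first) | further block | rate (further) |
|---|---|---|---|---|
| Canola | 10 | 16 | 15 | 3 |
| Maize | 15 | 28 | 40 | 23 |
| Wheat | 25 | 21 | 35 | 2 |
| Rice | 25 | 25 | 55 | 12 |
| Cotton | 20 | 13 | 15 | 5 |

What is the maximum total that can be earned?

Rank every tier by rate: Maize/tier1 28 > Rice/tier1 25 > Maize/tier2 23 > Wheat/tier1 21 > Canola/tier1 16 > Cotton/tier1 13 > Rice/tier2 12 > Cotton/tier2 5 > Canola/tier2 3 > Wheat/tier2 2.
Maize/tier1 (28): +15 — 130 left.
Fill Rice tier1 block (25 at 25) — 105 left.
Maize tier2 at 23: fill all 40 — 65 left.
Fill Wheat tier1 block (25 at 21) — 40 left.
Canola/tier1 (16): +10 — 30 left.
Cotton tier1 at 13: fill all 20 — 10 left.
Rice tier2 at 12: only 10 left, fill 10.
Total = 28×15 + 25×25 + 23×40 + 21×25 + 16×10 + 13×20 + 12×10 = 3030.

3030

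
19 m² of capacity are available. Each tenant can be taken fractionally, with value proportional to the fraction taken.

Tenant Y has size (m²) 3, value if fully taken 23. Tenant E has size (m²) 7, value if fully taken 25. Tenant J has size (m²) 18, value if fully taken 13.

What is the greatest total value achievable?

Rank by value-to-size ratio: Tenant Y 23/3≈7.67, Tenant E 25/7≈3.57, Tenant J 13/18≈0.722.
Tenant Y: take in full, 3 m² for value 23 ; 16 left.
Take all of Tenant E (7 m², value 25) ; 9 m² left.
9 m² left: a 9/18 share of Tenant J gives 13×9/18 = 6.5.
Total value = 54.5.

54.5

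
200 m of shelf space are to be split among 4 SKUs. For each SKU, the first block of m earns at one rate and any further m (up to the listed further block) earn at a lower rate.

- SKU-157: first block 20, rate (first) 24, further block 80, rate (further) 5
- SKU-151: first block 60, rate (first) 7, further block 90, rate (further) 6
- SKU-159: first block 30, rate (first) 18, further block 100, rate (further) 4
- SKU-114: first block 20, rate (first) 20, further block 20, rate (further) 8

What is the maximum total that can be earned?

2300

Treat each block as its own option and order by rate: SKU-157/T1 24 > SKU-114/T1 20 > SKU-159/T1 18 > SKU-114/T2 8 > SKU-151/T1 7 > SKU-151/T2 6 > SKU-157/T2 5 > SKU-159/T2 4.
SKU-157/T1 (24): +20 → 180 left.
SKU-114 T1 at 20: fill all 20 → 160 left.
SKU-159 T1 at 18: fill all 30 → 130 left.
Fill SKU-114 T2 block (20 at 8) → 110 left.
SKU-151/T1 (7): +60 → 50 left.
SKU-151/T2: +50 of 90 at 6; pool empty.
Total = 24×20 + 20×20 + 18×30 + 8×20 + 7×60 + 6×50 = 2300.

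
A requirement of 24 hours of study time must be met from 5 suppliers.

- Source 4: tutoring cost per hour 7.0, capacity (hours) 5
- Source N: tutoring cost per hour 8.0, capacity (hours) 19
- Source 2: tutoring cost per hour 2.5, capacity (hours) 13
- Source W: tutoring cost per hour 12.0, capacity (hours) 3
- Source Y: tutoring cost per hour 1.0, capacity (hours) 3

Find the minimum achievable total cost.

94.5

Cheapest first:
Source Y (1.0): use full 3 ; 21 hours to go.
Take 13 from Source 2 at 2.5 ; need 8 more.
Source 4 at 7.0: take all 5 hours ; 3 still needed.
Take 3 from Source N at 8.0 to finish.
Source W: unused.
Cost = 3×1.0 + 13×2.5 + 5×7.0 + 3×8.0 = 94.5.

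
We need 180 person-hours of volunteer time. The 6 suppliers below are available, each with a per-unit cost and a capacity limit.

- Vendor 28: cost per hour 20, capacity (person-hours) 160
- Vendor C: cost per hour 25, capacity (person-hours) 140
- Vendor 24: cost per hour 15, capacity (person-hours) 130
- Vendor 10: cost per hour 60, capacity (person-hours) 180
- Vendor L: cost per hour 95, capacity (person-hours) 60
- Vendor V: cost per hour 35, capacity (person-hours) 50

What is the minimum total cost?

Cheapest first:
Take 130 from Vendor 24 at 15 — need 50 more.
Take 50 from Vendor 28 at 20 to finish.
Vendor C, Vendor V, Vendor 10, Vendor L: unused.
Cost = 130×15 + 50×20 = 2950.

2950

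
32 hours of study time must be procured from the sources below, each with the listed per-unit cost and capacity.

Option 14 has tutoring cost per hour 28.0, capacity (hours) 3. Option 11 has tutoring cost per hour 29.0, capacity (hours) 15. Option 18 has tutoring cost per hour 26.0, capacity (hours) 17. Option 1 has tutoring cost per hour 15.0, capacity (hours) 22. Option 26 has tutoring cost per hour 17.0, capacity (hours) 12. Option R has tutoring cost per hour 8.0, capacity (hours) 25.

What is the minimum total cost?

305

Use sources in increasing cost order.
Option R (8.0): use full 25 ; 7 hours to go.
Option 1 at 15.0: take 7 of its 22 ; requirement met.
Option 26, Option 18, Option 14, Option 11: unused.
Cost = 25×8.0 + 7×15.0 = 305.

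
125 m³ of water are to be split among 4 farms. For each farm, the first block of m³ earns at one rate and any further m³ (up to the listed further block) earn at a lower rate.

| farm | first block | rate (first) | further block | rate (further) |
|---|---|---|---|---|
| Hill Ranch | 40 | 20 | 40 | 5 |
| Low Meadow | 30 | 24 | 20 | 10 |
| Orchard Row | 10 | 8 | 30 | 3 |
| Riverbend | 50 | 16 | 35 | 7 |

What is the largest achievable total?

2370

Order all 8 blocks by rate: Low Meadow/first 24 > Hill Ranch/first 20 > Riverbend/first 16 > Low Meadow/second 10 > Orchard Row/first 8 > Riverbend/second 7 > Hill Ranch/second 5 > Orchard Row/second 3.
Low Meadow/first (24): +30 ; 95 left.
Hill Ranch first at 20: fill all 40 ; 55 left.
Fill Riverbend first block (50 at 16) ; 5 left.
Low Meadow/second: +5 of 20 at 10; pool empty.
Total = 24×30 + 20×40 + 16×50 + 10×5 = 2370.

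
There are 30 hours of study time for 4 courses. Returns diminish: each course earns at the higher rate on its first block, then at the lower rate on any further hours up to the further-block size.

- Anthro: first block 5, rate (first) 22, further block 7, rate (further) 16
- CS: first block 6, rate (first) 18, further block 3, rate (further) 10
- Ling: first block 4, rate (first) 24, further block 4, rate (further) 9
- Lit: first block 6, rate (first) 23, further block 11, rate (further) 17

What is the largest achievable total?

Rank every tier by rate: Ling/tier1 24 > Lit/tier1 23 > Anthro/tier1 22 > CS/tier1 18 > Lit/tier2 17 > Anthro/tier2 16 > CS/tier2 10 > Ling/tier2 9.
Fill Ling tier1 block (4 at 24) → 26 left.
Fill Lit tier1 block (6 at 23) → 20 left.
Anthro tier1 at 22: fill all 5 → 15 left.
CS tier1 at 18: fill all 6 → 9 left.
Lit/tier2: +9 of 11 at 17; pool empty.
Total = 24×4 + 23×6 + 22×5 + 18×6 + 17×9 = 605.

605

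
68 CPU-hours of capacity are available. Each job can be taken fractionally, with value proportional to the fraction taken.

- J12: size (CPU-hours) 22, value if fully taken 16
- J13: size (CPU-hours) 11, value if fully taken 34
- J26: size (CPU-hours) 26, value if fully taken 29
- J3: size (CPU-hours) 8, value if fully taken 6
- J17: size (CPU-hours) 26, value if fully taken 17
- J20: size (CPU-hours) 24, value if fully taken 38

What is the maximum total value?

106.25

Rank by value-to-size ratio: J13 34/11≈3.09, J20 38/24≈1.58, J26 29/26≈1.12, J3 6/8≈0.75, J12 16/22≈0.727, J17 17/26≈0.654.
Take all of J13 (11 CPU-hours, value 34) ; 57 CPU-hours left.
All 24 CPU-hours of J20 fit (value 38) ; 33 remain.
Take all of J26 (26 CPU-hours, value 29) ; 7 CPU-hours left.
Only 7 CPU-hours remain; take 7/8 of J3 for value 6×7/8 = 5.25.
Total value = 106.25.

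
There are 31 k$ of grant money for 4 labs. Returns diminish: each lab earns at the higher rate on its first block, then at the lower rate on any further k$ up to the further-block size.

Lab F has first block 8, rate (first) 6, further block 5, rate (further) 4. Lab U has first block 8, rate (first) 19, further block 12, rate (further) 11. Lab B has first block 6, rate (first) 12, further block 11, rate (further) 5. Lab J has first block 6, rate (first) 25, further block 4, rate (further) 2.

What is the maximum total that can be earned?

Treat each block as its own option and order by rate: Lab J/T1 25 > Lab U/T1 19 > Lab B/T1 12 > Lab U/T2 11 > Lab F/T1 6 > Lab B/T2 5 > Lab F/T2 4 > Lab J/T2 2.
Lab J T1 at 25: fill all 6 — 25 left.
Lab U T1 at 19: fill all 8 — 17 left.
Lab B T1 at 12: fill all 6 — 11 left.
11 remain; put them into Lab U T2 at 11.
Total = 25×6 + 19×8 + 12×6 + 11×11 = 495.

495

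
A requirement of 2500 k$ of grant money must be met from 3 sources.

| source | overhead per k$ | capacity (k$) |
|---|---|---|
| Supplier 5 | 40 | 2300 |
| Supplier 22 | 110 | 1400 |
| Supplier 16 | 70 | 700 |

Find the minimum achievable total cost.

Use sources in increasing cost order.
Take 2300 from Supplier 5 at 40 → need 200 more.
Take 200 from Supplier 16 at 70 to finish.
Supplier 22: unused.
Cost = 2300×40 + 200×70 = 106000.

106000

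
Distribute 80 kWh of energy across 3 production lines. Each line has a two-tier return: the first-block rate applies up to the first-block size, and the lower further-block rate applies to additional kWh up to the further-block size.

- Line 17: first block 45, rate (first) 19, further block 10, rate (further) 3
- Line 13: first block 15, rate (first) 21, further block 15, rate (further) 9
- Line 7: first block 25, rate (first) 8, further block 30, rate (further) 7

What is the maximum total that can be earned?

Treat each block as its own option and order by rate: Line 13/tier1 21 > Line 17/tier1 19 > Line 13/tier2 9 > Line 7/tier1 8 > Line 7/tier2 7 > Line 17/tier2 3.
Line 13/tier1 (21): +15 → 65 left.
Fill Line 17 tier1 block (45 at 19) → 20 left.
Line 13/tier2 (9): +15 → 5 left.
Line 7/tier1: +5 of 25 at 8; pool empty.
Total = 21×15 + 19×45 + 9×15 + 8×5 = 1345.

1345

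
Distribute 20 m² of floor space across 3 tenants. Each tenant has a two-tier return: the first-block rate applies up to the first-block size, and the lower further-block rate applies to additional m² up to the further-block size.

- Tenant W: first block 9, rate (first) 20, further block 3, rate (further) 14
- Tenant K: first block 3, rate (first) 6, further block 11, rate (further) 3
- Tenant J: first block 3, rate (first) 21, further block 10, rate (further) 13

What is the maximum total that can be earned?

Rank every tier by rate: Tenant J/first 21 > Tenant W/first 20 > Tenant W/second 14 > Tenant J/second 13 > Tenant K/first 6 > Tenant K/second 3.
Fill Tenant J first block (3 at 21) ; 17 left.
Fill Tenant W first block (9 at 20) ; 8 left.
Fill Tenant W second block (3 at 14) ; 5 left.
5 remain; put them into Tenant J second at 13.
Total = 21×3 + 20×9 + 14×3 + 13×5 = 350.

350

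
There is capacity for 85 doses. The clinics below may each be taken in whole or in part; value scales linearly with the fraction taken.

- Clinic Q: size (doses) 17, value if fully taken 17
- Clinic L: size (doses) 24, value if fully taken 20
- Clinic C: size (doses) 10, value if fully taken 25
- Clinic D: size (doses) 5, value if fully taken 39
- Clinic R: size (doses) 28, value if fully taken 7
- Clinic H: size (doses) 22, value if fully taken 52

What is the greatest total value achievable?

Sort by value density: Clinic D 39/5≈7.8, Clinic C 25/10≈2.5, Clinic H 52/22≈2.36, Clinic Q 17/17≈1, Clinic L 20/24≈0.833, Clinic R 7/28≈0.25.
Clinic D: take in full, 5 doses for value 39 → 80 left.
Clinic C: take in full, 10 doses for value 25 → 70 left.
Take all of Clinic H (22 doses, value 52) → 48 doses left.
All 17 doses of Clinic Q fit (value 17) → 31 remain.
All 24 doses of Clinic L fit (value 20) → 7 remain.
Fill the last 7 doses with part of Clinic R: 7/28 of it earns 1.75.
Total value = 154.75.

154.75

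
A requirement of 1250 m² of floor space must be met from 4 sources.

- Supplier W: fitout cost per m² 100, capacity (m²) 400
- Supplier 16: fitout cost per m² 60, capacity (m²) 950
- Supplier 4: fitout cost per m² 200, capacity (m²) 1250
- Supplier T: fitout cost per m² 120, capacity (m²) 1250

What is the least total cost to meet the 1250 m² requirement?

Cheapest first:
Take 950 from Supplier 16 at 60 → need 300 more.
Supplier W at 100: take 300 of its 400 → requirement met.
Supplier T, Supplier 4: unused.
Cost = 950×60 + 300×100 = 87000.

87000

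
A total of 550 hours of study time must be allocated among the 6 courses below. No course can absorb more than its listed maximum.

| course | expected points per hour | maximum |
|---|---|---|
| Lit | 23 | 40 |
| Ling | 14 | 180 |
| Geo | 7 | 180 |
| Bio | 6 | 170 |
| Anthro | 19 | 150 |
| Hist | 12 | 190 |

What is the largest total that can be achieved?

8450

Rank by expected points per hour: Lit 23 > Anthro 19 > Ling 14 > Hist 12 > Geo 7 > Bio 6.
Lit takes 40 to reach its cap of 40 — 510 left.
Give Anthro 150 to hit its cap of 150 — 360 left.
Give Ling 180 to hit its cap of 180 — 180 left.
Hist has room for 190 but only 180 remain, so it gets 180.
Total = 23×40 + 14×180 + 19×150 + 12×180 = 8450.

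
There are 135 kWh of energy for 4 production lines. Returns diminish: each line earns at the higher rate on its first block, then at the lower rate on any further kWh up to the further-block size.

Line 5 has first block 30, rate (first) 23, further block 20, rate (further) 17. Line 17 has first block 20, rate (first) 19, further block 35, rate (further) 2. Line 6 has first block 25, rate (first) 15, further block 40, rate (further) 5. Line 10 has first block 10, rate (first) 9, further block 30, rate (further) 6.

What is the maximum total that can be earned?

2055

Order all 8 blocks by rate: Line 5/T1 23 > Line 17/T1 19 > Line 5/T2 17 > Line 6/T1 15 > Line 10/T1 9 > Line 10/T2 6 > Line 6/T2 5 > Line 17/T2 2.
Line 5 T1 at 23: fill all 30 — 105 left.
Line 17/T1 (19): +20 — 85 left.
Line 5/T2 (17): +20 — 65 left.
Line 6 T1 at 15: fill all 25 — 40 left.
Line 10 T1 at 9: fill all 10 — 30 left.
Line 10 T2 at 6: fill all 30 — 0 left.
Total = 23×30 + 19×20 + 17×20 + 15×25 + 9×10 + 6×30 = 2055.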